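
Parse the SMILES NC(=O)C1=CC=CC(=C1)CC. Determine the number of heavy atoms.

11

Every atom symbol written in the SMILES (organic subset) is one heavy atom; implicit H are not written.
Heavy atoms by element → C:9, N:1, O:1.
Total: 11.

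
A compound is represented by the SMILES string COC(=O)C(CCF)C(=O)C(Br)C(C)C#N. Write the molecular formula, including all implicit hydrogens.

C10H13BrFNO3

Walk through each heavy atom and fill implicit hydrogens from standard valence (C 4, N 3, O 2, S 2, halogen 1):
  atom 1: C, bond orders sum to 1 (valence 4) → 3 H
  atom 2: O, bond orders sum to 2 (valence 2) → 0 H
  atom 3: C, bond orders sum to 4 (valence 4) → 0 H
  atom 4: O, bond orders sum to 2 (valence 2) → 0 H
  atom 5: C, bond orders sum to 3 (valence 4) → 1 H
  atom 6: C, bond orders sum to 2 (valence 4) → 2 H
  atom 7: C, bond orders sum to 2 (valence 4) → 2 H
  atom 8: F (halogen, monovalent) → 0 H
  atom 9: C, bond orders sum to 4 (valence 4) → 0 H
  atom 10: O, bond orders sum to 2 (valence 2) → 0 H
  atom 11: C, bond orders sum to 3 (valence 4) → 1 H
  atom 12: Br (halogen, monovalent) → 0 H
  atom 13: C, bond orders sum to 3 (valence 4) → 1 H
  atom 14: C, bond orders sum to 1 (valence 4) → 3 H
  atom 15: C, bond orders sum to 4 (valence 4) → 0 H
  atom 16: N, bond orders sum to 3 (valence 3) → 0 H
Totals → C:10, H:13, Br:1, F:1, N:1, O:3.
In Hill order: C10H13BrFNO3.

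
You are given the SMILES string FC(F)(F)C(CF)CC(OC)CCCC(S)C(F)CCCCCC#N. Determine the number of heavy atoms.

Every atom symbol written in the SMILES (organic subset) is one heavy atom; implicit H are not written.
Heavy atoms by element → C:17, F:5, N:1, O:1, S:1.
Total: 25.

25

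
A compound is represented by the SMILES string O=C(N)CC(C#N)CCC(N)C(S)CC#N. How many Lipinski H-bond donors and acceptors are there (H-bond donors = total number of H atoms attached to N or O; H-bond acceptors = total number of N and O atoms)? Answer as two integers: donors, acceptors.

4, 5

Donors: find every N or O and count the H atoms it carries.
  atom 1 (O): bond orders sum to 2 → 0 H
  atom 3 (N): bond orders sum to 1 → 2 H
  atom 7 (N): bond orders sum to 3 → 0 H
  atom 11 (N): bond orders sum to 1 → 2 H
  atom 16 (N): bond orders sum to 3 → 0 H
Lipinski HBD = 4.
Acceptors: N atoms = 4, O atoms = 1 → HBA = 5.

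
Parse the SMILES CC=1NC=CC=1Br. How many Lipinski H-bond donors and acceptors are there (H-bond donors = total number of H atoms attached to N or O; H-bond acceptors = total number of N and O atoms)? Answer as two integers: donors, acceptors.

1, 1

Donors: find every N or O and count the H atoms it carries.
  atom 3 (N): bond orders sum to 2 → 1 H
Lipinski HBD = 1.
Acceptors: N atoms = 1, O atoms = 0 → HBA = 1.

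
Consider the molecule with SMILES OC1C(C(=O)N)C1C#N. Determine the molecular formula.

C5H6N2O2

Walk through each heavy atom and fill implicit hydrogens from standard valence (C 4, N 3, O 2, S 2, halogen 1):
  atom 1: O, bond orders sum to 1 (valence 2) → 1 H
  atom 2: C, bond orders sum to 3 (valence 4) → 1 H
  atom 3: C, bond orders sum to 3 (valence 4) → 1 H
  atom 4: C, bond orders sum to 4 (valence 4) → 0 H
  atom 5: O, bond orders sum to 2 (valence 2) → 0 H
  atom 6: N, bond orders sum to 1 (valence 3) → 2 H
  atom 7: C, bond orders sum to 3 (valence 4) → 1 H
  atom 8: C, bond orders sum to 4 (valence 4) → 0 H
  atom 9: N, bond orders sum to 3 (valence 3) → 0 H
Totals → C:5, H:6, N:2, O:2.
In Hill order: C5H6N2O2.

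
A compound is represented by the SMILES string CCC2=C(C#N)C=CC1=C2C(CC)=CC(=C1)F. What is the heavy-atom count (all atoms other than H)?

Every atom symbol written in the SMILES (organic subset) is one heavy atom; implicit H are not written.
Heavy atoms by element → C:15, F:1, N:1.
Total: 17.

17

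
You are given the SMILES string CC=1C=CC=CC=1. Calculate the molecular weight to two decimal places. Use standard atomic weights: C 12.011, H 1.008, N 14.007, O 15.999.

First, the molecular formula is C7H8 (counting implicit H from valence).
  C: 7 × 12.011 = 84.077
  H: 8 × 1.008 = 8.064
Sum: 7×12.011 + 8×1.008 = 92.141 → 92.14 g/mol.

92.14 g/mol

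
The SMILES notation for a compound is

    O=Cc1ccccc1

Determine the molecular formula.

C7H6O

Walk through each heavy atom and fill implicit hydrogens from standard valence (C 4, N 3, O 2, S 2, halogen 1); for lowercase aromatic atoms, an aromatic c carries 1 H when it has two neighbours and 0 H with three, and aromatic n carries 0 H:
  atom 1: O, bond orders sum to 2 (valence 2) → 0 H
  atom 2: C, bond orders sum to 3 (valence 4) → 1 H
  atom 3: aromatic c, 3 neighbours → 0 H
  atom 4: aromatic c, 2 neighbours → 1 H
  atom 5: aromatic c, 2 neighbours → 1 H
  atom 6: aromatic c, 2 neighbours → 1 H
  atom 7: aromatic c, 2 neighbours → 1 H
  atom 8: aromatic c, 2 neighbours → 1 H
Totals → C:7, H:6, O:1.
In Hill order: C7H6O.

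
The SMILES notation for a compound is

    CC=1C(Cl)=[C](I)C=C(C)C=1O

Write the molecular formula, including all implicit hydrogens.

Walk through each heavy atom and fill implicit hydrogens from standard valence (C 4, N 3, O 2, S 2, halogen 1):
  atom 1: C, bond orders sum to 1 (valence 4) → 3 H
  atom 2: C, bond orders sum to 4 (valence 4) → 0 H
  atom 3: C, bond orders sum to 4 (valence 4) → 0 H
  atom 4: Cl (halogen, monovalent) → 0 H
  atom 5: C with explicit H count 0
  atom 6: I (halogen, monovalent) → 0 H
  atom 7: C, bond orders sum to 3 (valence 4) → 1 H
  atom 8: C, bond orders sum to 4 (valence 4) → 0 H
  atom 9: C, bond orders sum to 1 (valence 4) → 3 H
  atom 10: C, bond orders sum to 4 (valence 4) → 0 H
  atom 11: O, bond orders sum to 1 (valence 2) → 1 H
Totals → C:8, H:8, Cl:1, I:1, O:1.

C8H8ClIO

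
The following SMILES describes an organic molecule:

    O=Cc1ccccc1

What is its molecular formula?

C7H6O

Walk through each heavy atom and fill implicit hydrogens from standard valence (C 4, N 3, O 2, S 2, halogen 1); for lowercase aromatic atoms, an aromatic c carries 1 H when it has two neighbours and 0 H with three, and aromatic n carries 0 H:
  atom 1: O, bond orders sum to 2 (valence 2) → 0 H
  atom 2: C, bond orders sum to 3 (valence 4) → 1 H
  atom 3: aromatic c, 3 neighbours → 0 H
  atom 4: aromatic c, 2 neighbours → 1 H
  atom 5: aromatic c, 2 neighbours → 1 H
  atom 6: aromatic c, 2 neighbours → 1 H
  atom 7: aromatic c, 2 neighbours → 1 H
  atom 8: aromatic c, 2 neighbours → 1 H
Totals → C:7, H:6, O:1.
In Hill order: C7H6O.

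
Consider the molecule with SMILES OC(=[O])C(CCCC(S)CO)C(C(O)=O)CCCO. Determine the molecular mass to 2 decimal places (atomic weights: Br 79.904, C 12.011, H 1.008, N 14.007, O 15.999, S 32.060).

294.36 g/mol

First, the molecular formula is C12H22O6S (counting implicit H from valence).
  C: 12 × 12.011 = 144.132
  H: 22 × 1.008 = 22.176
  O: 6 × 15.999 = 95.994
  S: 1 × 32.060 = 32.060
Sum: 12×12.011 + 22×1.008 + 6×15.999 + 1×32.060 = 294.362 → 294.36 g/mol.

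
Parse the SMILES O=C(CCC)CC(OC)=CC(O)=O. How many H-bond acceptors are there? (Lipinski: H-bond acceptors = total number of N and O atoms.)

4

N atoms: 0; O atoms: 4.
Lipinski HBA = 0 + 4 = 4.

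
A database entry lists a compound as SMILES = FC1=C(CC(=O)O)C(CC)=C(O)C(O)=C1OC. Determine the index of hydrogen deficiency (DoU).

Degree of unsaturation = (number of rings) + (number of π bonds).
Ring closures in the SMILES: 1.
π bonds: 4 double bonds (each 1 DoU) → 4 DoU from unsaturation.
Total DoU = 1 + 4 = 5.

5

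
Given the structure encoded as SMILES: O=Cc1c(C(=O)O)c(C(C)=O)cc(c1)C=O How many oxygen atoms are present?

Scan the SMILES for O atoms (remember two-letter symbols like Cl and Br are single atoms).
Oxygen count: 5.

5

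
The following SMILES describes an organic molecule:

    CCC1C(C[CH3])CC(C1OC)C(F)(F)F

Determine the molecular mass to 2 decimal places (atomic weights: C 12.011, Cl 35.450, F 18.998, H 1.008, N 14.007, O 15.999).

224.27 g/mol

First, the molecular formula is C11H19F3O (counting implicit H from valence).
  C: 11 × 12.011 = 132.121
  F: 3 × 18.998 = 56.994
  H: 19 × 1.008 = 19.152
  O: 1 × 15.999 = 15.999
Sum: 11×12.011 + 3×18.998 + 19×1.008 + 1×15.999 = 224.266 → 224.27 g/mol.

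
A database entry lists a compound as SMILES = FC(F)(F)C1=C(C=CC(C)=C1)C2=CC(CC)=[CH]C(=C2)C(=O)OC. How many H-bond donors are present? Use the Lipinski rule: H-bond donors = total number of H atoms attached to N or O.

Donors: find every N or O and count the H atoms it carries.
  atom 21 (O): bond orders sum to 2 → 0 H
  atom 22 (O): bond orders sum to 2 → 0 H
Lipinski HBD = 0.

0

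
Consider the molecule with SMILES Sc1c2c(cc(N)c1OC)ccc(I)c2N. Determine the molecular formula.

C11H11IN2OS

Walk through each heavy atom and fill implicit hydrogens from standard valence (C 4, N 3, O 2, S 2, halogen 1); for lowercase aromatic atoms, an aromatic c carries 1 H when it has two neighbours and 0 H with three, and aromatic n carries 0 H:
  atom 1: S, bond orders sum to 1 (valence 2) → 1 H
  atom 2: aromatic c, 3 neighbours → 0 H
  atom 3: aromatic c, 3 neighbours → 0 H
  atom 4: aromatic c, 3 neighbours → 0 H
  atom 5: aromatic c, 2 neighbours → 1 H
  atom 6: aromatic c, 3 neighbours → 0 H
  atom 7: N, bond orders sum to 1 (valence 3) → 2 H
  atom 8: aromatic c, 3 neighbours → 0 H
  atom 9: O, bond orders sum to 2 (valence 2) → 0 H
  atom 10: C, bond orders sum to 1 (valence 4) → 3 H
  atom 11: aromatic c, 2 neighbours → 1 H
  atom 12: aromatic c, 2 neighbours → 1 H
  atom 13: aromatic c, 3 neighbours → 0 H
  atom 14: I (halogen, monovalent) → 0 H
  atom 15: aromatic c, 3 neighbours → 0 H
  atom 16: N, bond orders sum to 1 (valence 3) → 2 H
Totals → C:11, H:11, I:1, N:2, O:1, S:1.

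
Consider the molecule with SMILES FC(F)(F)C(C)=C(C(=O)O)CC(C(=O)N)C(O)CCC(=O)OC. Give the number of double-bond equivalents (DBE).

Molecular formula: C13H18F3NO6.
DoU = (2C + 2 + N − H − X) / 2, where X is the halogen count and O/S are ignored.
    = (2·13 + 2 + 1 − 18 − 3) / 2 = 8 / 2 = 4.

4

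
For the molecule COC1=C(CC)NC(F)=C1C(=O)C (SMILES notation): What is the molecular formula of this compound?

Walk through each heavy atom and fill implicit hydrogens from standard valence (C 4, N 3, O 2, S 2, halogen 1):
  atom 1: C, bond orders sum to 1 (valence 4) → 3 H
  atom 2: O, bond orders sum to 2 (valence 2) → 0 H
  atom 3: C, bond orders sum to 4 (valence 4) → 0 H
  atom 4: C, bond orders sum to 4 (valence 4) → 0 H
  atom 5: C, bond orders sum to 2 (valence 4) → 2 H
  atom 6: C, bond orders sum to 1 (valence 4) → 3 H
  atom 7: N, bond orders sum to 2 (valence 3) → 1 H
  atom 8: C, bond orders sum to 4 (valence 4) → 0 H
  atom 9: F (halogen, monovalent) → 0 H
  atom 10: C, bond orders sum to 4 (valence 4) → 0 H
  atom 11: C, bond orders sum to 4 (valence 4) → 0 H
  atom 12: O, bond orders sum to 2 (valence 2) → 0 H
  atom 13: C, bond orders sum to 1 (valence 4) → 3 H
Totals → C:9, H:12, F:1, N:1, O:2.
In Hill order: C9H12FNO2.

C9H12FNO2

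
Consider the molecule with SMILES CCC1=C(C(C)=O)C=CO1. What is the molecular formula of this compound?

C8H10O2

Walk through each heavy atom and fill implicit hydrogens from standard valence (C 4, N 3, O 2, S 2, halogen 1):
  atom 1: C, bond orders sum to 1 (valence 4) → 3 H
  atom 2: C, bond orders sum to 2 (valence 4) → 2 H
  atom 3: C, bond orders sum to 4 (valence 4) → 0 H
  atom 4: C, bond orders sum to 4 (valence 4) → 0 H
  atom 5: C, bond orders sum to 4 (valence 4) → 0 H
  atom 6: C, bond orders sum to 1 (valence 4) → 3 H
  atom 7: O, bond orders sum to 2 (valence 2) → 0 H
  atom 8: C, bond orders sum to 3 (valence 4) → 1 H
  atom 9: C, bond orders sum to 3 (valence 4) → 1 H
  atom 10: O, bond orders sum to 2 (valence 2) → 0 H
Totals → C:8, H:10, O:2.
In Hill order: C8H10O2.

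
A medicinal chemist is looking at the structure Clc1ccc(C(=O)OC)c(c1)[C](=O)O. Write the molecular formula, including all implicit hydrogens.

C9H7ClO4

Walk through each heavy atom and fill implicit hydrogens from standard valence (C 4, N 3, O 2, S 2, halogen 1); for lowercase aromatic atoms, an aromatic c carries 1 H when it has two neighbours and 0 H with three, and aromatic n carries 0 H:
  atom 1: Cl (halogen, monovalent) → 0 H
  atom 2: aromatic c, 3 neighbours → 0 H
  atom 3: aromatic c, 2 neighbours → 1 H
  atom 4: aromatic c, 2 neighbours → 1 H
  atom 5: aromatic c, 3 neighbours → 0 H
  atom 6: C, bond orders sum to 4 (valence 4) → 0 H
  atom 7: O, bond orders sum to 2 (valence 2) → 0 H
  atom 8: O, bond orders sum to 2 (valence 2) → 0 H
  atom 9: C, bond orders sum to 1 (valence 4) → 3 H
  atom 10: aromatic c, 3 neighbours → 0 H
  atom 11: aromatic c, 2 neighbours → 1 H
  atom 12: C with explicit H count 0
  atom 13: O, bond orders sum to 2 (valence 2) → 0 H
  atom 14: O, bond orders sum to 1 (valence 2) → 1 H
Totals → C:9, H:7, Cl:1, O:4.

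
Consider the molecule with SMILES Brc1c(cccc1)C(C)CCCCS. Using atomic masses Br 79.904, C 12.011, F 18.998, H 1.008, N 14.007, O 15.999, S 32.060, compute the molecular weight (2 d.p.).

First, the molecular formula is C12H17BrS (counting implicit H from valence).
  Br: 1 × 79.904 = 79.904
  C: 12 × 12.011 = 144.132
  H: 17 × 1.008 = 17.136
  S: 1 × 32.060 = 32.060
Sum: 1×79.904 + 12×12.011 + 17×1.008 + 1×32.060 = 273.232 → 273.23 g/mol.

273.23 g/mol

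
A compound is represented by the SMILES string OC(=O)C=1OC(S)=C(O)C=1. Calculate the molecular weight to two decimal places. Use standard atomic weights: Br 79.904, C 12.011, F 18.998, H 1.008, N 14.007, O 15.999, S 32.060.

First, the molecular formula is C5H4O4S (counting implicit H from valence).
  C: 5 × 12.011 = 60.055
  H: 4 × 1.008 = 4.032
  O: 4 × 15.999 = 63.996
  S: 1 × 32.060 = 32.060
Sum: 5×12.011 + 4×1.008 + 4×15.999 + 1×32.060 = 160.143 → 160.14 g/mol.

160.14 g/mol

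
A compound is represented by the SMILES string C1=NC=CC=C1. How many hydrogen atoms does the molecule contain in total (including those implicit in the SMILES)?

Walk through each heavy atom and fill implicit hydrogens from standard valence (C 4, N 3, O 2, S 2, halogen 1):
  atom 1: C, bond orders sum to 3 (valence 4) → 1 H
  atom 2: N, bond orders sum to 3 (valence 3) → 0 H
  atom 3: C, bond orders sum to 3 (valence 4) → 1 H
  atom 4: C, bond orders sum to 3 (valence 4) → 1 H
  atom 5: C, bond orders sum to 3 (valence 4) → 1 H
  atom 6: C, bond orders sum to 3 (valence 4) → 1 H
Total hydrogens: 5.

5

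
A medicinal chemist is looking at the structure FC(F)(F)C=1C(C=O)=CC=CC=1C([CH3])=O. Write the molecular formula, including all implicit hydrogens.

Walk through each heavy atom and fill implicit hydrogens from standard valence (C 4, N 3, O 2, S 2, halogen 1):
  atom 1: F (halogen, monovalent) → 0 H
  atom 2: C, bond orders sum to 4 (valence 4) → 0 H
  atom 3: F (halogen, monovalent) → 0 H
  atom 4: F (halogen, monovalent) → 0 H
  atom 5: C, bond orders sum to 4 (valence 4) → 0 H
  atom 6: C, bond orders sum to 4 (valence 4) → 0 H
  atom 7: C, bond orders sum to 3 (valence 4) → 1 H
  atom 8: O, bond orders sum to 2 (valence 2) → 0 H
  atom 9: C, bond orders sum to 3 (valence 4) → 1 H
  atom 10: C, bond orders sum to 3 (valence 4) → 1 H
  atom 11: C, bond orders sum to 3 (valence 4) → 1 H
  atom 12: C, bond orders sum to 4 (valence 4) → 0 H
  atom 13: C, bond orders sum to 4 (valence 4) → 0 H
  atom 14: C with explicit H count 3
  atom 15: O, bond orders sum to 2 (valence 2) → 0 H
Totals → C:10, H:7, F:3, O:2.

C10H7F3O2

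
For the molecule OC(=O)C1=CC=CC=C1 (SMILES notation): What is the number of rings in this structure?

In SMILES, each pair of matching ring-closure digits denotes one ring-closing bond; the number of such bonds equals the number of independent rings.
Ring-closure bonds here: 1.

1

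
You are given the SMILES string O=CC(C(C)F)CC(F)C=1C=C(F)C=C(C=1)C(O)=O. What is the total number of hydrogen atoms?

13

Walk through each heavy atom and fill implicit hydrogens from standard valence (C 4, N 3, O 2, S 2, halogen 1):
  atom 1: O, bond orders sum to 2 (valence 2) → 0 H
  atom 2: C, bond orders sum to 3 (valence 4) → 1 H
  atom 3: C, bond orders sum to 3 (valence 4) → 1 H
  atom 4: C, bond orders sum to 3 (valence 4) → 1 H
  atom 5: C, bond orders sum to 1 (valence 4) → 3 H
  atom 6: F (halogen, monovalent) → 0 H
  atom 7: C, bond orders sum to 2 (valence 4) → 2 H
  atom 8: C, bond orders sum to 3 (valence 4) → 1 H
  atom 9: F (halogen, monovalent) → 0 H
  atom 10: C, bond orders sum to 4 (valence 4) → 0 H
  atom 11: C, bond orders sum to 3 (valence 4) → 1 H
  atom 12: C, bond orders sum to 4 (valence 4) → 0 H
  atom 13: F (halogen, monovalent) → 0 H
  atom 14: C, bond orders sum to 3 (valence 4) → 1 H
  atom 15: C, bond orders sum to 4 (valence 4) → 0 H
  atom 16: C, bond orders sum to 3 (valence 4) → 1 H
  atom 17: C, bond orders sum to 4 (valence 4) → 0 H
  atom 18: O, bond orders sum to 1 (valence 2) → 1 H
  atom 19: O, bond orders sum to 2 (valence 2) → 0 H
Total hydrogens: 13.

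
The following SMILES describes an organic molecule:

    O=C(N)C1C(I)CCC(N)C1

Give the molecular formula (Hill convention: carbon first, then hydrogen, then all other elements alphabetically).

Walk through each heavy atom and fill implicit hydrogens from standard valence (C 4, N 3, O 2, S 2, halogen 1):
  atom 1: O, bond orders sum to 2 (valence 2) → 0 H
  atom 2: C, bond orders sum to 4 (valence 4) → 0 H
  atom 3: N, bond orders sum to 1 (valence 3) → 2 H
  atom 4: C, bond orders sum to 3 (valence 4) → 1 H
  atom 5: C, bond orders sum to 3 (valence 4) → 1 H
  atom 6: I (halogen, monovalent) → 0 H
  atom 7: C, bond orders sum to 2 (valence 4) → 2 H
  atom 8: C, bond orders sum to 2 (valence 4) → 2 H
  atom 9: C, bond orders sum to 3 (valence 4) → 1 H
  atom 10: N, bond orders sum to 1 (valence 3) → 2 H
  atom 11: C, bond orders sum to 2 (valence 4) → 2 H
Totals → C:7, H:13, I:1, N:2, O:1.

C7H13IN2O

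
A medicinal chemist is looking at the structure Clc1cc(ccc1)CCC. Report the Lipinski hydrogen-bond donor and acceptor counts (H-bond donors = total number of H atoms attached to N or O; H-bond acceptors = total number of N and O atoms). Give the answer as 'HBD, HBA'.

Donors: find every N or O and count the H atoms it carries.
  (no N or O atoms present)
Lipinski HBD = 0.
Acceptors: N atoms = 0, O atoms = 0 → HBA = 0.

0, 0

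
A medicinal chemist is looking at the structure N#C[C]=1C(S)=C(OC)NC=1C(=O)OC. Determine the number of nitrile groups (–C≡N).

The nitrile motif appears at heavy-atom position 2 in the SMILES.
Other groups present: 1 ester, 1 ether, 1 thiol.
Nitrile count: 1.

1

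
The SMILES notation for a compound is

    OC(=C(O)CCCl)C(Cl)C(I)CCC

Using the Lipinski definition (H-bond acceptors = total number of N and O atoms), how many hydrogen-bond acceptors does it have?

N atoms: 0; O atoms: 2.
Lipinski HBA = 0 + 2 = 2.

2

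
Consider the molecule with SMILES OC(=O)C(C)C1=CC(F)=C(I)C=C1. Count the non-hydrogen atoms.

Every atom symbol written in the SMILES (organic subset) is one heavy atom; implicit H are not written.
Heavy atoms by element → C:9, F:1, I:1, O:2.
Total: 13.

13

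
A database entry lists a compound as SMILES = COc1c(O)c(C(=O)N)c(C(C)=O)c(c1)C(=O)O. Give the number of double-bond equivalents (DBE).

7

Molecular formula: C11H11NO6.
DoU = (2C + 2 + N − H − X) / 2, where X is the halogen count and O/S are ignored.
    = (2·11 + 2 + 1 − 11 − 0) / 2 = 14 / 2 = 7.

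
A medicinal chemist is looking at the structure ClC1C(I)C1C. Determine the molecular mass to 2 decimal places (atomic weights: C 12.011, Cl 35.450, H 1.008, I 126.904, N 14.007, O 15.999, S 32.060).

216.45 g/mol

First, the molecular formula is C4H6ClI (counting implicit H from valence).
  C: 4 × 12.011 = 48.044
  Cl: 1 × 35.450 = 35.450
  H: 6 × 1.008 = 6.048
  I: 1 × 126.904 = 126.904
Sum: 4×12.011 + 1×35.450 + 6×1.008 + 1×126.904 = 216.446 → 216.45 g/mol.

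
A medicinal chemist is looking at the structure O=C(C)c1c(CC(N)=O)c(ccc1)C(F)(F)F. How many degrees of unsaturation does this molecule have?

6

Molecular formula: C11H10F3NO2.
DoU = (2C + 2 + N − H − X) / 2, where X is the halogen count and O/S are ignored.
    = (2·11 + 2 + 1 − 10 − 3) / 2 = 12 / 2 = 6.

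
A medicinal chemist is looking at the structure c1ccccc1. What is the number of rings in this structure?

In SMILES, each pair of matching ring-closure digits denotes one ring-closing bond; the number of such bonds equals the number of independent rings.
Ring-closure bonds here: 1.

1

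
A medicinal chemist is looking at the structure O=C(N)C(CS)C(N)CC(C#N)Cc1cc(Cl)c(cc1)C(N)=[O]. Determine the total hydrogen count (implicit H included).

Walk through each heavy atom and fill implicit hydrogens from standard valence (C 4, N 3, O 2, S 2, halogen 1); for lowercase aromatic atoms, an aromatic c carries 1 H when it has two neighbours and 0 H with three, and aromatic n carries 0 H:
  atom 1: O, bond orders sum to 2 (valence 2) → 0 H
  atom 2: C, bond orders sum to 4 (valence 4) → 0 H
  atom 3: N, bond orders sum to 1 (valence 3) → 2 H
  atom 4: C, bond orders sum to 3 (valence 4) → 1 H
  atom 5: C, bond orders sum to 2 (valence 4) → 2 H
  atom 6: S, bond orders sum to 1 (valence 2) → 1 H
  atom 7: C, bond orders sum to 3 (valence 4) → 1 H
  atom 8: N, bond orders sum to 1 (valence 3) → 2 H
  atom 9: C, bond orders sum to 2 (valence 4) → 2 H
  atom 10: C, bond orders sum to 3 (valence 4) → 1 H
  atom 11: C, bond orders sum to 4 (valence 4) → 0 H
  atom 12: N, bond orders sum to 3 (valence 3) → 0 H
  atom 13: C, bond orders sum to 2 (valence 4) → 2 H
  atom 14: aromatic c, 3 neighbours → 0 H
  atom 15: aromatic c, 2 neighbours → 1 H
  atom 16: aromatic c, 3 neighbours → 0 H
  atom 17: Cl (halogen, monovalent) → 0 H
  atom 18: aromatic c, 3 neighbours → 0 H
  atom 19: aromatic c, 2 neighbours → 1 H
  atom 20: aromatic c, 2 neighbours → 1 H
  atom 21: C, bond orders sum to 4 (valence 4) → 0 H
  atom 22: N, bond orders sum to 1 (valence 3) → 2 H
  atom 23: O with explicit H count 0
Total hydrogens: 19.

19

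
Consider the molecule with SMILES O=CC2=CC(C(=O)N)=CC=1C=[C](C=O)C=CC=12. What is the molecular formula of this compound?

C13H9NO3

Walk through each heavy atom and fill implicit hydrogens from standard valence (C 4, N 3, O 2, S 2, halogen 1):
  atom 1: O, bond orders sum to 2 (valence 2) → 0 H
  atom 2: C, bond orders sum to 3 (valence 4) → 1 H
  atom 3: C, bond orders sum to 4 (valence 4) → 0 H
  atom 4: C, bond orders sum to 3 (valence 4) → 1 H
  atom 5: C, bond orders sum to 4 (valence 4) → 0 H
  atom 6: C, bond orders sum to 4 (valence 4) → 0 H
  atom 7: O, bond orders sum to 2 (valence 2) → 0 H
  atom 8: N, bond orders sum to 1 (valence 3) → 2 H
  atom 9: C, bond orders sum to 3 (valence 4) → 1 H
  atom 10: C, bond orders sum to 4 (valence 4) → 0 H
  atom 11: C, bond orders sum to 3 (valence 4) → 1 H
  atom 12: C with explicit H count 0
  atom 13: C, bond orders sum to 3 (valence 4) → 1 H
  atom 14: O, bond orders sum to 2 (valence 2) → 0 H
  atom 15: C, bond orders sum to 3 (valence 4) → 1 H
  atom 16: C, bond orders sum to 3 (valence 4) → 1 H
  atom 17: C, bond orders sum to 4 (valence 4) → 0 H
Totals → C:13, H:9, N:1, O:3.
In Hill order: C13H9NO3.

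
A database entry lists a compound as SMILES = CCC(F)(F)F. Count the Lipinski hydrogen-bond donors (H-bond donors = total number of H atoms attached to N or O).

Donors: find every N or O and count the H atoms it carries.
  (no N or O atoms present)
Lipinski HBD = 0.

0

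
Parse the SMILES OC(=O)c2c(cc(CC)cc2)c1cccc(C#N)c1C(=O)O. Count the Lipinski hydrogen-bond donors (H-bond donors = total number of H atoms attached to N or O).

Donors: find every N or O and count the H atoms it carries.
  atom 1 (O): bond orders sum to 1 → 1 H
  atom 3 (O): bond orders sum to 2 → 0 H
  atom 18 (N): bond orders sum to 3 → 0 H
  atom 21 (O): bond orders sum to 2 → 0 H
  atom 22 (O): bond orders sum to 1 → 1 H
Lipinski HBD = 2.

2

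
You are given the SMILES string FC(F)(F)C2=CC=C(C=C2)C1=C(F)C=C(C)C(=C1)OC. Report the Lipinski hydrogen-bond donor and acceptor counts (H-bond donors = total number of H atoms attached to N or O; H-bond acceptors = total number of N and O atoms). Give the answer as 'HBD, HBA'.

0, 1

Donors: find every N or O and count the H atoms it carries.
  atom 19 (O): bond orders sum to 2 → 0 H
Lipinski HBD = 0.
Acceptors: N atoms = 0, O atoms = 1 → HBA = 1.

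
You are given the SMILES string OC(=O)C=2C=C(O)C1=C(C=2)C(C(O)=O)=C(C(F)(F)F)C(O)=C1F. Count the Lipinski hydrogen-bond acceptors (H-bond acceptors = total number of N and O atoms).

N atoms: 0; O atoms: 6.
Lipinski HBA = 0 + 6 = 6.

6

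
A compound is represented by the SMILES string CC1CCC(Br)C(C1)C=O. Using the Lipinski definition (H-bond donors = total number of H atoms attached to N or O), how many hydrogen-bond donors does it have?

Donors: find every N or O and count the H atoms it carries.
  atom 10 (O): bond orders sum to 2 → 0 H
Lipinski HBD = 0.

0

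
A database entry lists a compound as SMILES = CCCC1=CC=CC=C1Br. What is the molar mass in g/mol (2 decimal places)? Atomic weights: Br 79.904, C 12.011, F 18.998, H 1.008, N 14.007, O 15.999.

First, the molecular formula is C9H11Br (counting implicit H from valence).
  Br: 1 × 79.904 = 79.904
  C: 9 × 12.011 = 108.099
  H: 11 × 1.008 = 11.088
Sum: 1×79.904 + 9×12.011 + 11×1.008 = 199.091 → 199.09 g/mol.

199.09 g/mol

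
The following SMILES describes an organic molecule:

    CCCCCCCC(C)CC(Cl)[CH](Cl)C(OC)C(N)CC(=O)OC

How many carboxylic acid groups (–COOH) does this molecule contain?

Scan the SMILES for the carboxylic acid motif — none present.
Groups that are present: 1 ester, 1 ether, 1 primary amine.

0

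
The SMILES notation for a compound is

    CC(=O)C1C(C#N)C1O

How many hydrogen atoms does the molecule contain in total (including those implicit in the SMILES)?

Walk through each heavy atom and fill implicit hydrogens from standard valence (C 4, N 3, O 2, S 2, halogen 1):
  atom 1: C, bond orders sum to 1 (valence 4) → 3 H
  atom 2: C, bond orders sum to 4 (valence 4) → 0 H
  atom 3: O, bond orders sum to 2 (valence 2) → 0 H
  atom 4: C, bond orders sum to 3 (valence 4) → 1 H
  atom 5: C, bond orders sum to 3 (valence 4) → 1 H
  atom 6: C, bond orders sum to 4 (valence 4) → 0 H
  atom 7: N, bond orders sum to 3 (valence 3) → 0 H
  atom 8: C, bond orders sum to 3 (valence 4) → 1 H
  atom 9: O, bond orders sum to 1 (valence 2) → 1 H
Total hydrogens: 7.

7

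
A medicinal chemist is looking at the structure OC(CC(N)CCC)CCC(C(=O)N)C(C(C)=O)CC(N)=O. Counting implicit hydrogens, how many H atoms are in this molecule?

Walk through each heavy atom and fill implicit hydrogens from standard valence (C 4, N 3, O 2, S 2, halogen 1):
  atom 1: O, bond orders sum to 1 (valence 2) → 1 H
  atom 2: C, bond orders sum to 3 (valence 4) → 1 H
  atom 3: C, bond orders sum to 2 (valence 4) → 2 H
  atom 4: C, bond orders sum to 3 (valence 4) → 1 H
  atom 5: N, bond orders sum to 1 (valence 3) → 2 H
  atom 6: C, bond orders sum to 2 (valence 4) → 2 H
  atom 7: C, bond orders sum to 2 (valence 4) → 2 H
  atom 8: C, bond orders sum to 1 (valence 4) → 3 H
  atom 9: C, bond orders sum to 2 (valence 4) → 2 H
  atom 10: C, bond orders sum to 2 (valence 4) → 2 H
  atom 11: C, bond orders sum to 3 (valence 4) → 1 H
  atom 12: C, bond orders sum to 4 (valence 4) → 0 H
  atom 13: O, bond orders sum to 2 (valence 2) → 0 H
  atom 14: N, bond orders sum to 1 (valence 3) → 2 H
  atom 15: C, bond orders sum to 3 (valence 4) → 1 H
  atom 16: C, bond orders sum to 4 (valence 4) → 0 H
  atom 17: C, bond orders sum to 1 (valence 4) → 3 H
  atom 18: O, bond orders sum to 2 (valence 2) → 0 H
  atom 19: C, bond orders sum to 2 (valence 4) → 2 H
  atom 20: C, bond orders sum to 4 (valence 4) → 0 H
  atom 21: N, bond orders sum to 1 (valence 3) → 2 H
  atom 22: O, bond orders sum to 2 (valence 2) → 0 H
Total hydrogens: 29.

29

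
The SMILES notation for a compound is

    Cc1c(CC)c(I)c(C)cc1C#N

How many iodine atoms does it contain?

1

Scan the SMILES for I atoms (remember two-letter symbols like Cl and Br are single atoms).
Iodine count: 1.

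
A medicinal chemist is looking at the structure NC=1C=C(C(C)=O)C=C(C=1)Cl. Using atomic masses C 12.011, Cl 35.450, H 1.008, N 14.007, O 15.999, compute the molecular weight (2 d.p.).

169.61 g/mol

First, the molecular formula is C8H8ClNO (counting implicit H from valence).
  C: 8 × 12.011 = 96.088
  Cl: 1 × 35.450 = 35.450
  H: 8 × 1.008 = 8.064
  N: 1 × 14.007 = 14.007
  O: 1 × 15.999 = 15.999
Sum: 8×12.011 + 1×35.450 + 8×1.008 + 1×14.007 + 1×15.999 = 169.608 → 169.61 g/mol.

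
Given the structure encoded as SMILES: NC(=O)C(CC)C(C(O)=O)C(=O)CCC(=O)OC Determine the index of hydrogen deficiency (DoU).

Molecular formula: C11H17NO6.
DoU = (2C + 2 + N − H − X) / 2, where X is the halogen count and O/S are ignored.
    = (2·11 + 2 + 1 − 17 − 0) / 2 = 8 / 2 = 4.

4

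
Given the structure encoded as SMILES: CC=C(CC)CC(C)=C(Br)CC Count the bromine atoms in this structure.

1

Scan the SMILES for Br atoms (remember two-letter symbols like Cl and Br are single atoms).
Bromine count: 1.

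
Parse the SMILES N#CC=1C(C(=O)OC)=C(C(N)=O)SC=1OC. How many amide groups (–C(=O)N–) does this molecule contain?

1

The amide motif appears at heavy-atom position 10 in the SMILES.
Other groups present: 1 ester, 1 ether, 1 nitrile.
Amide count: 1.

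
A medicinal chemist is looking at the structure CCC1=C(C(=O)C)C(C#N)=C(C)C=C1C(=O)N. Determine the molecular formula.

Walk through each heavy atom and fill implicit hydrogens from standard valence (C 4, N 3, O 2, S 2, halogen 1):
  atom 1: C, bond orders sum to 1 (valence 4) → 3 H
  atom 2: C, bond orders sum to 2 (valence 4) → 2 H
  atom 3: C, bond orders sum to 4 (valence 4) → 0 H
  atom 4: C, bond orders sum to 4 (valence 4) → 0 H
  atom 5: C, bond orders sum to 4 (valence 4) → 0 H
  atom 6: O, bond orders sum to 2 (valence 2) → 0 H
  atom 7: C, bond orders sum to 1 (valence 4) → 3 H
  atom 8: C, bond orders sum to 4 (valence 4) → 0 H
  atom 9: C, bond orders sum to 4 (valence 4) → 0 H
  atom 10: N, bond orders sum to 3 (valence 3) → 0 H
  atom 11: C, bond orders sum to 4 (valence 4) → 0 H
  atom 12: C, bond orders sum to 1 (valence 4) → 3 H
  atom 13: C, bond orders sum to 3 (valence 4) → 1 H
  atom 14: C, bond orders sum to 4 (valence 4) → 0 H
  atom 15: C, bond orders sum to 4 (valence 4) → 0 H
  atom 16: O, bond orders sum to 2 (valence 2) → 0 H
  atom 17: N, bond orders sum to 1 (valence 3) → 2 H
Totals → C:13, H:14, N:2, O:2.

C13H14N2O2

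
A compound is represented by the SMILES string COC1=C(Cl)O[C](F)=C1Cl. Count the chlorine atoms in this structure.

2

Scan the SMILES for Cl atoms (remember two-letter symbols like Cl and Br are single atoms).
Chlorine count: 2.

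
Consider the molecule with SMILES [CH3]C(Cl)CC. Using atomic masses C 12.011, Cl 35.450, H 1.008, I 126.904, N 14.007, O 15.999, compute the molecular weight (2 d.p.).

First, the molecular formula is C4H9Cl (counting implicit H from valence).
  C: 4 × 12.011 = 48.044
  Cl: 1 × 35.450 = 35.450
  H: 9 × 1.008 = 9.072
Sum: 4×12.011 + 1×35.450 + 9×1.008 = 92.566 → 92.57 g/mol.

92.57 g/mol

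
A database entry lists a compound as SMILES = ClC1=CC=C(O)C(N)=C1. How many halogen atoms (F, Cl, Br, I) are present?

Halogen atoms appear at heavy-atom position 1 (1×Cl).
Other groups present: 1 hydroxyl, 1 primary amine.
Halogen count: 1.

1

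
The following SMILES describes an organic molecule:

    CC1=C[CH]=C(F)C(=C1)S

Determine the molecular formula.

Walk through each heavy atom and fill implicit hydrogens from standard valence (C 4, N 3, O 2, S 2, halogen 1):
  atom 1: C, bond orders sum to 1 (valence 4) → 3 H
  atom 2: C, bond orders sum to 4 (valence 4) → 0 H
  atom 3: C, bond orders sum to 3 (valence 4) → 1 H
  atom 4: C with explicit H count 1
  atom 5: C, bond orders sum to 4 (valence 4) → 0 H
  atom 6: F (halogen, monovalent) → 0 H
  atom 7: C, bond orders sum to 4 (valence 4) → 0 H
  atom 8: C, bond orders sum to 3 (valence 4) → 1 H
  atom 9: S, bond orders sum to 1 (valence 2) → 1 H
Totals → C:7, H:7, F:1, S:1.
In Hill order: C7H7FS.

C7H7FS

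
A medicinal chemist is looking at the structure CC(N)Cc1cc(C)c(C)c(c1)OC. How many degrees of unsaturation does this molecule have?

4

Molecular formula: C12H19NO.
DoU = (2C + 2 + N − H − X) / 2, where X is the halogen count and O/S are ignored.
    = (2·12 + 2 + 1 − 19 − 0) / 2 = 8 / 2 = 4.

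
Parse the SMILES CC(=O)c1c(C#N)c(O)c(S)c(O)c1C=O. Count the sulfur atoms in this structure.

Scan the SMILES for S atoms (remember two-letter symbols like Cl and Br are single atoms).
Sulfur count: 1.

1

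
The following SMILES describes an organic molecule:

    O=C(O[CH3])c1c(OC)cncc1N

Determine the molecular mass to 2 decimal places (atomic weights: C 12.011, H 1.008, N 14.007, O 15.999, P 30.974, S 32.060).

182.18 g/mol

First, the molecular formula is C8H10N2O3 (counting implicit H from valence).
  C: 8 × 12.011 = 96.088
  H: 10 × 1.008 = 10.080
  N: 2 × 14.007 = 28.014
  O: 3 × 15.999 = 47.997
Sum: 8×12.011 + 10×1.008 + 2×14.007 + 3×15.999 = 182.179 → 182.18 g/mol.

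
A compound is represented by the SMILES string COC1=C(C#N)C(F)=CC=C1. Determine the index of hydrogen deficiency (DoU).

6

Degree of unsaturation = (number of rings) + (number of π bonds).
Ring closures in the SMILES: 1.
π bonds: 3 double bonds (each 1 DoU), 1 triple bond (each 2 DoU) → 5 DoU from unsaturation.
Total DoU = 1 + 5 = 6.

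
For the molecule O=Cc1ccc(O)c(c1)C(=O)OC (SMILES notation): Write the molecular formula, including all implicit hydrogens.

C9H8O4

Walk through each heavy atom and fill implicit hydrogens from standard valence (C 4, N 3, O 2, S 2, halogen 1); for lowercase aromatic atoms, an aromatic c carries 1 H when it has two neighbours and 0 H with three, and aromatic n carries 0 H:
  atom 1: O, bond orders sum to 2 (valence 2) → 0 H
  atom 2: C, bond orders sum to 3 (valence 4) → 1 H
  atom 3: aromatic c, 3 neighbours → 0 H
  atom 4: aromatic c, 2 neighbours → 1 H
  atom 5: aromatic c, 2 neighbours → 1 H
  atom 6: aromatic c, 3 neighbours → 0 H
  atom 7: O, bond orders sum to 1 (valence 2) → 1 H
  atom 8: aromatic c, 3 neighbours → 0 H
  atom 9: aromatic c, 2 neighbours → 1 H
  atom 10: C, bond orders sum to 4 (valence 4) → 0 H
  atom 11: O, bond orders sum to 2 (valence 2) → 0 H
  atom 12: O, bond orders sum to 2 (valence 2) → 0 H
  atom 13: C, bond orders sum to 1 (valence 4) → 3 H
Totals → C:9, H:8, O:4.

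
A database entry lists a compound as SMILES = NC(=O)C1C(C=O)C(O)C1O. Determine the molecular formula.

Walk through each heavy atom and fill implicit hydrogens from standard valence (C 4, N 3, O 2, S 2, halogen 1):
  atom 1: N, bond orders sum to 1 (valence 3) → 2 H
  atom 2: C, bond orders sum to 4 (valence 4) → 0 H
  atom 3: O, bond orders sum to 2 (valence 2) → 0 H
  atom 4: C, bond orders sum to 3 (valence 4) → 1 H
  atom 5: C, bond orders sum to 3 (valence 4) → 1 H
  atom 6: C, bond orders sum to 3 (valence 4) → 1 H
  atom 7: O, bond orders sum to 2 (valence 2) → 0 H
  atom 8: C, bond orders sum to 3 (valence 4) → 1 H
  atom 9: O, bond orders sum to 1 (valence 2) → 1 H
  atom 10: C, bond orders sum to 3 (valence 4) → 1 H
  atom 11: O, bond orders sum to 1 (valence 2) → 1 H
Totals → C:6, H:9, N:1, O:4.

C6H9NO4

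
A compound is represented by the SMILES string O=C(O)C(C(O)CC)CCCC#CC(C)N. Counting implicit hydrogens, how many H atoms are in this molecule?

21

Walk through each heavy atom and fill implicit hydrogens from standard valence (C 4, N 3, O 2, S 2, halogen 1):
  atom 1: O, bond orders sum to 2 (valence 2) → 0 H
  atom 2: C, bond orders sum to 4 (valence 4) → 0 H
  atom 3: O, bond orders sum to 1 (valence 2) → 1 H
  atom 4: C, bond orders sum to 3 (valence 4) → 1 H
  atom 5: C, bond orders sum to 3 (valence 4) → 1 H
  atom 6: O, bond orders sum to 1 (valence 2) → 1 H
  atom 7: C, bond orders sum to 2 (valence 4) → 2 H
  atom 8: C, bond orders sum to 1 (valence 4) → 3 H
  atom 9: C, bond orders sum to 2 (valence 4) → 2 H
  atom 10: C, bond orders sum to 2 (valence 4) → 2 H
  atom 11: C, bond orders sum to 2 (valence 4) → 2 H
  atom 12: C, bond orders sum to 4 (valence 4) → 0 H
  atom 13: C, bond orders sum to 4 (valence 4) → 0 H
  atom 14: C, bond orders sum to 3 (valence 4) → 1 H
  atom 15: C, bond orders sum to 1 (valence 4) → 3 H
  atom 16: N, bond orders sum to 1 (valence 3) → 2 H
Total hydrogens: 21.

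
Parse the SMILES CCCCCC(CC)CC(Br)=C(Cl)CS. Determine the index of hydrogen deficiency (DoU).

1

Degree of unsaturation = (number of rings) + (number of π bonds).
Ring closures in the SMILES: 0.
π bonds: 1 double bond (each 1 DoU) → 1 DoU from unsaturation.
Total DoU = 0 + 1 = 1.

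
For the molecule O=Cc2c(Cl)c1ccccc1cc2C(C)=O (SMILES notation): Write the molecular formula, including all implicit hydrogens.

C13H9ClO2

Walk through each heavy atom and fill implicit hydrogens from standard valence (C 4, N 3, O 2, S 2, halogen 1); for lowercase aromatic atoms, an aromatic c carries 1 H when it has two neighbours and 0 H with three, and aromatic n carries 0 H:
  atom 1: O, bond orders sum to 2 (valence 2) → 0 H
  atom 2: C, bond orders sum to 3 (valence 4) → 1 H
  atom 3: aromatic c, 3 neighbours → 0 H
  atom 4: aromatic c, 3 neighbours → 0 H
  atom 5: Cl (halogen, monovalent) → 0 H
  atom 6: aromatic c, 3 neighbours → 0 H
  atom 7: aromatic c, 2 neighbours → 1 H
  atom 8: aromatic c, 2 neighbours → 1 H
  atom 9: aromatic c, 2 neighbours → 1 H
  atom 10: aromatic c, 2 neighbours → 1 H
  atom 11: aromatic c, 3 neighbours → 0 H
  atom 12: aromatic c, 2 neighbours → 1 H
  atom 13: aromatic c, 3 neighbours → 0 H
  atom 14: C, bond orders sum to 4 (valence 4) → 0 H
  atom 15: C, bond orders sum to 1 (valence 4) → 3 H
  atom 16: O, bond orders sum to 2 (valence 2) → 0 H
Totals → C:13, H:9, Cl:1, O:2.
In Hill order: C13H9ClO2.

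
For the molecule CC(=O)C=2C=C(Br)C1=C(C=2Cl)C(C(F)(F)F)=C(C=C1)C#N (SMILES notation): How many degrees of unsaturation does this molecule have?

Degree of unsaturation = (number of rings) + (number of π bonds).
Ring closures in the SMILES: 2.
π bonds: 6 double bonds (each 1 DoU), 1 triple bond (each 2 DoU) → 8 DoU from unsaturation.
Total DoU = 2 + 8 = 10.

10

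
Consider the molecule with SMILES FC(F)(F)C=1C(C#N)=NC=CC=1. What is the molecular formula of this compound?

C7H3F3N2

Walk through each heavy atom and fill implicit hydrogens from standard valence (C 4, N 3, O 2, S 2, halogen 1):
  atom 1: F (halogen, monovalent) → 0 H
  atom 2: C, bond orders sum to 4 (valence 4) → 0 H
  atom 3: F (halogen, monovalent) → 0 H
  atom 4: F (halogen, monovalent) → 0 H
  atom 5: C, bond orders sum to 4 (valence 4) → 0 H
  atom 6: C, bond orders sum to 4 (valence 4) → 0 H
  atom 7: C, bond orders sum to 4 (valence 4) → 0 H
  atom 8: N, bond orders sum to 3 (valence 3) → 0 H
  atom 9: N, bond orders sum to 3 (valence 3) → 0 H
  atom 10: C, bond orders sum to 3 (valence 4) → 1 H
  atom 11: C, bond orders sum to 3 (valence 4) → 1 H
  atom 12: C, bond orders sum to 3 (valence 4) → 1 H
Totals → C:7, H:3, F:3, N:2.
In Hill order: C7H3F3N2.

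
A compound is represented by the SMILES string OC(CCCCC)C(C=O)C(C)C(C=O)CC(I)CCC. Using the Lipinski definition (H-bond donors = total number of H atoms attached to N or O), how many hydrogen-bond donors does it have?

1

Donors: find every N or O and count the H atoms it carries.
  atom 1 (O): bond orders sum to 1 → 1 H
  atom 10 (O): bond orders sum to 2 → 0 H
  atom 15 (O): bond orders sum to 2 → 0 H
Lipinski HBD = 1.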